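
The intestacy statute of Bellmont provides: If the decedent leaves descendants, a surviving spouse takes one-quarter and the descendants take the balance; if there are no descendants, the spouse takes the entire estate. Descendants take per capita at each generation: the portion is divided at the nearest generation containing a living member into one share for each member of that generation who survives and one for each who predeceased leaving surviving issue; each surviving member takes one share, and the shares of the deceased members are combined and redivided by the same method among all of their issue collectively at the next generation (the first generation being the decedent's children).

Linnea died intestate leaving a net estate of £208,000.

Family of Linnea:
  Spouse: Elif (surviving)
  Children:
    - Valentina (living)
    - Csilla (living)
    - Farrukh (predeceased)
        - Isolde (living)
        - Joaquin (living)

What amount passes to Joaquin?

Joaquin receives £26,000.

Elif takes one-quarter of £208,000 = £52,000. The remaining £156,000 passes to the descendants.
The descendants' portion (£156,000) is divided at the children's generation into 3 shares of £52,000. Valentina and Csilla each take £52,000. The remaining share for the deceased Farrukh (£52,000) is carried to the next generation.
That pool (£52,000) is divided at the grandchildren's generation equally among Isolde and Joaquin: £26,000 each.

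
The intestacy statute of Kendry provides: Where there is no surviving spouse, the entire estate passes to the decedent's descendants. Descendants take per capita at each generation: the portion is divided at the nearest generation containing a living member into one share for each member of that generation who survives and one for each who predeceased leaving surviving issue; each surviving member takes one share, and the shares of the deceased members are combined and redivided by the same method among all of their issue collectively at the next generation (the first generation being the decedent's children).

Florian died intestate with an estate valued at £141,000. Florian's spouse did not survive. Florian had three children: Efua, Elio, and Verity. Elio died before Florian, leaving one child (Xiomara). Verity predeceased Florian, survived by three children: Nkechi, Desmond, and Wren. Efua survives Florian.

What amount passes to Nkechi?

Nkechi receives £23,500.

The entire £141,000 passes to the descendants.
That amount (£141,000) is divided at the children's generation into 3 shares of £47,000. Efua takes £47,000. The 2 shares of the deceased (Elio and Verity) are combined into a pool of £94,000.
That pool (£94,000) is divided at the grandchildren's generation equally among Xiomara, Nkechi, Desmond, and Wren: £23,500 each.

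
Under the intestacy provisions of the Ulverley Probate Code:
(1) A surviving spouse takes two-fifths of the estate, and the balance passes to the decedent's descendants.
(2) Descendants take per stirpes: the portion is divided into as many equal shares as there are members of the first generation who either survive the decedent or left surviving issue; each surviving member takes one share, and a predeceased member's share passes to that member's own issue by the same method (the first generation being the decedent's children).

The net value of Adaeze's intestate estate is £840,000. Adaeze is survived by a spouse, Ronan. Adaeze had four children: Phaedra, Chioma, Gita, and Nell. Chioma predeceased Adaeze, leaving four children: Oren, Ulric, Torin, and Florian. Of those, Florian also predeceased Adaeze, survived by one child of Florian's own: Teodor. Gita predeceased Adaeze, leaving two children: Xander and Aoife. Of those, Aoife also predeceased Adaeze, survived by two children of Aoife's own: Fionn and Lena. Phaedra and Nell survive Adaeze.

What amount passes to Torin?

Torin receives £31,500.

Ronan takes two-fifths of £840,000 = £336,000. The remaining £504,000 passes to the descendants.
The descendants' portion (£504,000) is divided into 4 shares of £126,000: Phaedra and Nell each take £126,000; Chioma's £126,000 share passes to Chioma's issue; Gita's £126,000 share passes to Gita's issue.
Chioma's share (£126,000) is divided into 4 shares of £31,500: Oren, Ulric, and Torin each take £31,500; Florian's £31,500 share passes to Florian's issue.
Florian's share (£31,500) passes entirely to Teodor.
Gita's share (£126,000) is divided into 2 shares of £63,000: Xander takes £63,000; Aoife's £63,000 share passes to Aoife's issue.
Aoife's share (£63,000) is divided into 2 shares of £31,500: Fionn and Lena each take £31,500.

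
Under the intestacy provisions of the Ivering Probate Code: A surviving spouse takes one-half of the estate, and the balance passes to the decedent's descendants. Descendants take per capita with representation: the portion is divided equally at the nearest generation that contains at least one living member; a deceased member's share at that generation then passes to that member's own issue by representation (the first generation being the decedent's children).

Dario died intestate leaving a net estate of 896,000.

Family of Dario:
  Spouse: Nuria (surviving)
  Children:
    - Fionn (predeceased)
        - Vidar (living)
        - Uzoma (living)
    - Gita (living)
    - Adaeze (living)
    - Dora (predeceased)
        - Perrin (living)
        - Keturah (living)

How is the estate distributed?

Nuria takes one-half of 896,000 = 448,000. The remaining 448,000 passes to the descendants.
The descendants' portion (448,000) is divided into 4 shares of 112,000: Gita and Adaeze each take 112,000; Fionn's 112,000 share passes to Fionn's issue; Dora's 112,000 share passes to Dora's issue.
Fionn's share (112,000) is divided into 2 shares of 56,000: Vidar and Uzoma each take 56,000.
Dora's share (112,000) is divided into 2 shares of 56,000: Perrin and Keturah each take 56,000.

Nuria: 448,000; Vidar: 56,000; Uzoma: 56,000; Gita: 112,000; Adaeze: 112,000; Perrin: 56,000; Keturah: 56,000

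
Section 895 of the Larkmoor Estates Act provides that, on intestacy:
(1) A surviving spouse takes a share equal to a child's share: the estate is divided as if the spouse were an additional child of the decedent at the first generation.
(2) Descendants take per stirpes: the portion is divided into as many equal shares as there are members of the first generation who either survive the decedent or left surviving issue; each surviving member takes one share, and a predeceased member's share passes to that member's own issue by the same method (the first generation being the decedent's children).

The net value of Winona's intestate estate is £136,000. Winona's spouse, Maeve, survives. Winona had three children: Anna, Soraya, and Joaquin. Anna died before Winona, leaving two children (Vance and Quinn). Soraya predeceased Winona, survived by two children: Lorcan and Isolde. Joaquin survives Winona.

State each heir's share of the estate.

The spouse counts as an additional share at the children's level, so there are 4 primary shares of £34,000. Maeve takes one such share (£34,000).
The children's combined portion (£102,000) is divided into 3 shares of £34,000: Joaquin takes £34,000; Anna's £34,000 share passes to Anna's issue; Soraya's £34,000 share passes to Soraya's issue.
Anna's share (£34,000) is divided into 2 shares of £17,000: Vance and Quinn each take £17,000.
Soraya's share (£34,000) is divided into 2 shares of £17,000: Lorcan and Isolde each take £17,000.

Maeve: £34,000; Vance: £17,000; Quinn: £17,000; Lorcan: £17,000; Isolde: £17,000; Joaquin: £34,000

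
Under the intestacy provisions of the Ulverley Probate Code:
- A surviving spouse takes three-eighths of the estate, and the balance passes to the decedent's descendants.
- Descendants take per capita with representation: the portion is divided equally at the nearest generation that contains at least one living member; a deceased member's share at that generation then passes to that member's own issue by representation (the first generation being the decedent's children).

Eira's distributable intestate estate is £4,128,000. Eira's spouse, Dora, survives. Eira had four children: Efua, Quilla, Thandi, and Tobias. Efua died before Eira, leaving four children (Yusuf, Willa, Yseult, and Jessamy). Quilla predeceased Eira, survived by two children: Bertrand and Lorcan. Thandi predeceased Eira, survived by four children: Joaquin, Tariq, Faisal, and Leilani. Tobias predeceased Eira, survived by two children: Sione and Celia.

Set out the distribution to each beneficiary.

Dora: £1,548,000; Yusuf: £215,000; Willa: £215,000; Yseult: £215,000; Jessamy: £215,000; Bertrand: £215,000; Lorcan: £215,000; Joaquin: £215,000; Tariq: £215,000; Faisal: £215,000; Leilani: £215,000; Sione: £215,000; Celia: £215,000

Dora takes three-eighths of £4,128,000 = £1,548,000. The remaining £2,580,000 passes to the descendants.
No child survives, so the initial division is made at the grandchildren's generation.
The descendants' portion (£2,580,000) is divided into 12 shares of £215,000: Yusuf, Willa, Yseult, Jessamy, Bertrand, Lorcan, Joaquin, Tariq, Faisal, Leilani, Sione, and Celia each take £215,000.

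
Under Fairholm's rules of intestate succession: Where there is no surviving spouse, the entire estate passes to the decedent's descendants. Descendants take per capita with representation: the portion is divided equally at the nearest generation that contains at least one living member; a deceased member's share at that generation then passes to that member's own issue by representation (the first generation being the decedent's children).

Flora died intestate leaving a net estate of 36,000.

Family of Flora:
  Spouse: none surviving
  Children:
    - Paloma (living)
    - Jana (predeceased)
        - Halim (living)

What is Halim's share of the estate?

The entire 36,000 passes to the descendants.
That amount (36,000) is divided into 2 shares of 18,000: Paloma takes 18,000; Jana's 18,000 share passes to Jana's issue.
Jana's share (18,000) passes entirely to Halim.

Halim receives 18,000.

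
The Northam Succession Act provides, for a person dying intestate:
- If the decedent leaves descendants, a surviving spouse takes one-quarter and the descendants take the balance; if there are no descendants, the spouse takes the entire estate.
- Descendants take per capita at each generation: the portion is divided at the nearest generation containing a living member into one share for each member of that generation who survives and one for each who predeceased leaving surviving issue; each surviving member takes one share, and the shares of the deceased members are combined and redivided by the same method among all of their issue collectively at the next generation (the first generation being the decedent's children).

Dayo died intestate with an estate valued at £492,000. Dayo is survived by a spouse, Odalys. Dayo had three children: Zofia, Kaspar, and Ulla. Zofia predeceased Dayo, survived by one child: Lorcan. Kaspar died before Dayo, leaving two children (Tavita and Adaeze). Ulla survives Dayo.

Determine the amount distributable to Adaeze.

Adaeze receives £82,000.

Odalys takes one-quarter of £492,000 = £123,000. The remaining £369,000 passes to the descendants.
The descendants' portion (£369,000) is divided at the children's generation into 3 shares of £123,000. Ulla takes £123,000. The 2 shares of the deceased (Zofia and Kaspar) are combined into a pool of £246,000.
That pool (£246,000) is divided at the grandchildren's generation equally among Lorcan, Tavita, and Adaeze: £82,000 each.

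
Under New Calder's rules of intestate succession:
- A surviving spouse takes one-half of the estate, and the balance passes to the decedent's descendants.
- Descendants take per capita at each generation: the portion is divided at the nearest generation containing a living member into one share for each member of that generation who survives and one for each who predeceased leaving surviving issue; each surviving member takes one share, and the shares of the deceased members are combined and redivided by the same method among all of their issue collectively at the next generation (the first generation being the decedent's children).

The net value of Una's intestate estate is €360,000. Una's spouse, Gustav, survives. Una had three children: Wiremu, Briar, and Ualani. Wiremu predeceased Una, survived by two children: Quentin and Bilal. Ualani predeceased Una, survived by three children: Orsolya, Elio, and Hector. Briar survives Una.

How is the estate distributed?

Gustav takes one-half of €360,000 = €180,000. The remaining €180,000 passes to the descendants.
The descendants' portion (€180,000) is divided at the children's generation into 3 shares of €60,000. Briar takes €60,000. The 2 shares of the deceased (Wiremu and Ualani) are combined into a pool of €120,000.
That pool (€120,000) is divided at the grandchildren's generation equally among Quentin, Bilal, Orsolya, Elio, and Hector: €24,000 each.

Gustav: €180,000; Quentin: €24,000; Bilal: €24,000; Briar: €60,000; Orsolya: €24,000; Elio: €24,000; Hector: €24,000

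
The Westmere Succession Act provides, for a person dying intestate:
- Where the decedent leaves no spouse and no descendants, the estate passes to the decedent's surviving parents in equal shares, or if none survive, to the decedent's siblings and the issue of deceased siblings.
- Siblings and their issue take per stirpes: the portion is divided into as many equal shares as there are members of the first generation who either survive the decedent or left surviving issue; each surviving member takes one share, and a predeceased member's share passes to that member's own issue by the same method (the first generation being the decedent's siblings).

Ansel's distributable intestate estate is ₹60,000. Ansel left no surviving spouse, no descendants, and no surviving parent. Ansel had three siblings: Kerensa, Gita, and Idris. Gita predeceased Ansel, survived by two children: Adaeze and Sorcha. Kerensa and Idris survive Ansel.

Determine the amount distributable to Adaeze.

Adaeze receives ₹10,000.

The entire ₹60,000 passes to the siblings and their issue.
That amount (₹60,000) is divided into 3 shares of ₹20,000: Kerensa and Idris each take ₹20,000; Gita's ₹20,000 share passes to Gita's issue.
Gita's share (₹20,000) is divided into 2 shares of ₹10,000: Adaeze and Sorcha each take ₹10,000.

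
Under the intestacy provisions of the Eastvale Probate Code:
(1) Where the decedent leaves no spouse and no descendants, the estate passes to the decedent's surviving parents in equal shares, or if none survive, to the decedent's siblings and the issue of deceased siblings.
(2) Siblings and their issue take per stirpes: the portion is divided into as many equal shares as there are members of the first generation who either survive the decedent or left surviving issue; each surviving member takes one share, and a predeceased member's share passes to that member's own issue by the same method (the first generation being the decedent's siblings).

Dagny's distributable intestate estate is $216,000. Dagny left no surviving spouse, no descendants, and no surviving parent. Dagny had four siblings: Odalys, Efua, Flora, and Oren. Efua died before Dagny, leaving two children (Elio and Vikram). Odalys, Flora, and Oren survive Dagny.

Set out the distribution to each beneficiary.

The entire $216,000 passes to the siblings and their issue.
That amount ($216,000) is divided into 4 shares of $54,000: Odalys, Flora, and Oren each take $54,000; Efua's $54,000 share passes to Efua's issue.
Efua's share ($54,000) is divided into 2 shares of $27,000: Elio and Vikram each take $27,000.

Odalys: $54,000; Elio: $27,000; Vikram: $27,000; Flora: $54,000; Oren: $54,000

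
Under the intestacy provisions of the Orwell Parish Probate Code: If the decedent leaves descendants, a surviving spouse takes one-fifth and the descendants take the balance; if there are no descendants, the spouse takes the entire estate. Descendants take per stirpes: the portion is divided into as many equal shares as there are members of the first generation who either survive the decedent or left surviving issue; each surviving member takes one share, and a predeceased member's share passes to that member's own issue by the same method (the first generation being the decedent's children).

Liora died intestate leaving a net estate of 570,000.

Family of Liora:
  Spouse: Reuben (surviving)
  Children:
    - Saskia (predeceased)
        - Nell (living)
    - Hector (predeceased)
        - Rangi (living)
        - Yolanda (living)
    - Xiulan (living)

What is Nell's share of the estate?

Nell receives 152,000.

Reuben takes one-fifth of 570,000 = 114,000. The remaining 456,000 passes to the descendants.
The descendants' portion (456,000) is divided into 3 shares of 152,000: Xiulan takes 152,000; Saskia's 152,000 share passes to Saskia's issue; Hector's 152,000 share passes to Hector's issue.
Saskia's share (152,000) passes entirely to Nell.
Hector's share (152,000) is divided into 2 shares of 76,000: Rangi and Yolanda each take 76,000.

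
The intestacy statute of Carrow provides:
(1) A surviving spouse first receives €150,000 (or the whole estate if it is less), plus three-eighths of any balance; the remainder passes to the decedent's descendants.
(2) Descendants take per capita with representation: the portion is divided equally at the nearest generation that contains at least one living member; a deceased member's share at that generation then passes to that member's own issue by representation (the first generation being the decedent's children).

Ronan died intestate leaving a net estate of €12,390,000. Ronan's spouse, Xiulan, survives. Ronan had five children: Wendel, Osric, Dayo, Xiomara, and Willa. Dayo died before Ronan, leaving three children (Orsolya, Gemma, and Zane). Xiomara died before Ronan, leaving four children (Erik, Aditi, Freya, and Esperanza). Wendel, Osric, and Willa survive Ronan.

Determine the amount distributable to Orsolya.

Orsolya receives €510,000.

Xiulan first takes €150,000, leaving a balance of €12,240,000. Xiulan then takes three-eighths of the balance (€4,590,000), for a total of €4,740,000. The remaining €7,650,000 passes to the descendants.
The descendants' portion (€7,650,000) is divided into 5 shares of €1,530,000: Wendel, Osric, and Willa each take €1,530,000; Dayo's €1,530,000 share passes to Dayo's issue; Xiomara's €1,530,000 share passes to Xiomara's issue.
Dayo's share (€1,530,000) is divided into 3 shares of €510,000: Orsolya, Gemma, and Zane each take €510,000.
Xiomara's share (€1,530,000) is divided into 4 shares of €382,500: Erik, Aditi, Freya, and Esperanza each take €382,500.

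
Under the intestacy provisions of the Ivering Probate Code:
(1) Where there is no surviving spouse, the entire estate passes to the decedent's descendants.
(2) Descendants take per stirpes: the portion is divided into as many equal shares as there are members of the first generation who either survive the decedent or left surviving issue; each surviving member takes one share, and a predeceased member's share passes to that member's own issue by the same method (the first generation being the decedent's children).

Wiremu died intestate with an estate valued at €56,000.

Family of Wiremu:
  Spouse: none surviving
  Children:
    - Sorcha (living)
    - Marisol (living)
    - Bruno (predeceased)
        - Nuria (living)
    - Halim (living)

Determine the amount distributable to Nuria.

The entire €56,000 passes to the descendants.
That amount (€56,000) is divided into 4 shares of €14,000: Sorcha, Marisol, and Halim each take €14,000; Bruno's €14,000 share passes to Bruno's issue.
Bruno's share (€14,000) passes entirely to Nuria.

Nuria receives €14,000.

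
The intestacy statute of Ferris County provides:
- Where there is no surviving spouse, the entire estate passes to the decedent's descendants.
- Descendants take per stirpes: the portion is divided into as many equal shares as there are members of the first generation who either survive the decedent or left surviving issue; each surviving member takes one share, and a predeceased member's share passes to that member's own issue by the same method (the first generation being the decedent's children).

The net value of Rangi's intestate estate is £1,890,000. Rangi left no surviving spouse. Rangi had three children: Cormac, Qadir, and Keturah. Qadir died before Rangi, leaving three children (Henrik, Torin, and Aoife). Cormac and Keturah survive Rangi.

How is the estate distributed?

Cormac: £630,000; Henrik: £210,000; Torin: £210,000; Aoife: £210,000; Keturah: £630,000

The entire £1,890,000 passes to the descendants.
That amount (£1,890,000) is divided into 3 shares of £630,000: Cormac and Keturah each take £630,000; Qadir's £630,000 share passes to Qadir's issue.
Qadir's share (£630,000) is divided into 3 shares of £210,000: Henrik, Torin, and Aoife each take £210,000.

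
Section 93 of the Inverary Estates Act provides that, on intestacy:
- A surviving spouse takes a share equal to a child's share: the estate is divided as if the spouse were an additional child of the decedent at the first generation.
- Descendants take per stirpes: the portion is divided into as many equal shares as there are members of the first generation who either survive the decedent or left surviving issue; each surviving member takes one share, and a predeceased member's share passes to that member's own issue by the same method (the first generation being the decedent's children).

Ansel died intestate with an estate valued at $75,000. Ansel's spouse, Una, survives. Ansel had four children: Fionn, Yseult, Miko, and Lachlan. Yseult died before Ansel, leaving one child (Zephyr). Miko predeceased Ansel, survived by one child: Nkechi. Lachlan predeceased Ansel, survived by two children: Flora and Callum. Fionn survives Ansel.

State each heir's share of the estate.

Una: $15,000; Fionn: $15,000; Zephyr: $15,000; Nkechi: $15,000; Flora: $7,500; Callum: $7,500

The spouse counts as an additional share at the children's level, so there are 5 primary shares of $15,000. Una takes one such share ($15,000).
The children's combined portion ($60,000) is divided into 4 shares of $15,000: Fionn takes $15,000; Yseult's $15,000 share passes to Yseult's issue; Miko's $15,000 share passes to Miko's issue; Lachlan's $15,000 share passes to Lachlan's issue.
Yseult's share ($15,000) passes entirely to Zephyr.
Miko's share ($15,000) passes entirely to Nkechi.
Lachlan's share ($15,000) is divided into 2 shares of $7,500: Flora and Callum each take $7,500.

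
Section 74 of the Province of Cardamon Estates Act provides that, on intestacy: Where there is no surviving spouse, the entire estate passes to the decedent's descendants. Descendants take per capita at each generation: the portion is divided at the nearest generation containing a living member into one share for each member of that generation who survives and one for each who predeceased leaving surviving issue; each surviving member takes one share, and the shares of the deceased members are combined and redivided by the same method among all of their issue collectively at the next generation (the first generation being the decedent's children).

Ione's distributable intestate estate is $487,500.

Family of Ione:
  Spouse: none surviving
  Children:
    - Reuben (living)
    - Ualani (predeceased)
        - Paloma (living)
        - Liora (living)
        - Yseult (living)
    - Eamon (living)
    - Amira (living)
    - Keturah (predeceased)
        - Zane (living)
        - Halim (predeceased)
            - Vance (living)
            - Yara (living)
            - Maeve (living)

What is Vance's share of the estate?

Vance receives $13,000.

The entire $487,500 passes to the descendants.
That amount ($487,500) is divided at the children's generation into 5 shares of $97,500. Reuben, Eamon, and Amira each take $97,500. The 2 shares of the deceased (Ualani and Keturah) are combined into a pool of $195,000.
That pool ($195,000) is divided at the grandchildren's generation into 5 shares of $39,000. Paloma, Liora, Yseult, and Zane each take $39,000. The remaining share for the deceased Halim ($39,000) is carried to the next generation.
That pool ($39,000) is divided at the great-grandchildren's generation equally among Vance, Yara, and Maeve: $13,000 each.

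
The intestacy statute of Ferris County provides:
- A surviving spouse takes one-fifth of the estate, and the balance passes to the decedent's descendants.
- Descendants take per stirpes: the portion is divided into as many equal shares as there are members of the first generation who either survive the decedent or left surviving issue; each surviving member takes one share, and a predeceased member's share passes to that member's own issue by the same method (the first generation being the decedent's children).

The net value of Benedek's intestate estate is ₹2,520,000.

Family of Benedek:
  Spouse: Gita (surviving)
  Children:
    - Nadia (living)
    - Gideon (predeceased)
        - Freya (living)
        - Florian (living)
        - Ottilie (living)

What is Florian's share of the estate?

Florian receives ₹336,000.

Gita takes one-fifth of ₹2,520,000 = ₹504,000. The remaining ₹2,016,000 passes to the descendants.
The descendants' portion (₹2,016,000) is divided into 2 shares of ₹1,008,000: Nadia takes ₹1,008,000; Gideon's ₹1,008,000 share passes to Gideon's issue.
Gideon's share (₹1,008,000) is divided into 3 shares of ₹336,000: Freya, Florian, and Ottilie each take ₹336,000.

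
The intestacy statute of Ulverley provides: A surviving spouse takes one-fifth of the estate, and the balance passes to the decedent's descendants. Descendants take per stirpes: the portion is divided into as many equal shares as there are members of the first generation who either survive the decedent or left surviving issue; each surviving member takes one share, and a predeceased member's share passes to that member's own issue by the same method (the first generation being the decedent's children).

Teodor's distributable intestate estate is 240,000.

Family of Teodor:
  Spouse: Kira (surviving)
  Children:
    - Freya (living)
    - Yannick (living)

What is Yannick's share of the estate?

Kira takes one-fifth of 240,000 = 48,000. The remaining 192,000 passes to the descendants.
The descendants' portion (192,000) is divided into 2 shares of 96,000: Freya and Yannick each take 96,000.

Yannick receives 96,000.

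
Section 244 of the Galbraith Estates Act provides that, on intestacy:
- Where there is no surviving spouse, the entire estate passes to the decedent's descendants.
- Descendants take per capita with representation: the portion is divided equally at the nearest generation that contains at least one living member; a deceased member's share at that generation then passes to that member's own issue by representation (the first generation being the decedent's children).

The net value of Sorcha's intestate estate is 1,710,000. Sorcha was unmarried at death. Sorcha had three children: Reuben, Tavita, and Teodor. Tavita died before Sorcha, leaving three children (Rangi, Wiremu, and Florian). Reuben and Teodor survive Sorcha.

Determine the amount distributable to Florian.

Florian receives 190,000.

The entire 1,710,000 passes to the descendants.
That amount (1,710,000) is divided into 3 shares of 570,000: Reuben and Teodor each take 570,000; Tavita's 570,000 share passes to Tavita's issue.
Tavita's share (570,000) is divided into 3 shares of 190,000: Rangi, Wiremu, and Florian each take 190,000.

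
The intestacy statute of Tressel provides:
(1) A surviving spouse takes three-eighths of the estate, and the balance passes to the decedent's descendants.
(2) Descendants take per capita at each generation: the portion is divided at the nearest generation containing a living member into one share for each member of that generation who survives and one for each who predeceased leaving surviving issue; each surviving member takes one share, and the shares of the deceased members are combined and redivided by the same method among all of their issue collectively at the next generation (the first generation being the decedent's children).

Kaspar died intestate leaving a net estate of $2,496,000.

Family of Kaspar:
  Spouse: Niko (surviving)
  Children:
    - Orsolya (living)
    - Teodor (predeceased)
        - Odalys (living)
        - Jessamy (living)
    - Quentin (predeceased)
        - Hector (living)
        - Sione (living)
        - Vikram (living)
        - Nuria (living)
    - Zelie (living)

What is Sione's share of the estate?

Sione receives $130,000.

Niko takes three-eighths of $2,496,000 = $936,000. The remaining $1,560,000 passes to the descendants.
The descendants' portion ($1,560,000) is divided at the children's generation into 4 shares of $390,000. Orsolya and Zelie each take $390,000. The 2 shares of the deceased (Teodor and Quentin) are combined into a pool of $780,000.
That pool ($780,000) is divided at the grandchildren's generation equally among Odalys, Jessamy, Hector, Sione, Vikram, and Nuria: $130,000 each.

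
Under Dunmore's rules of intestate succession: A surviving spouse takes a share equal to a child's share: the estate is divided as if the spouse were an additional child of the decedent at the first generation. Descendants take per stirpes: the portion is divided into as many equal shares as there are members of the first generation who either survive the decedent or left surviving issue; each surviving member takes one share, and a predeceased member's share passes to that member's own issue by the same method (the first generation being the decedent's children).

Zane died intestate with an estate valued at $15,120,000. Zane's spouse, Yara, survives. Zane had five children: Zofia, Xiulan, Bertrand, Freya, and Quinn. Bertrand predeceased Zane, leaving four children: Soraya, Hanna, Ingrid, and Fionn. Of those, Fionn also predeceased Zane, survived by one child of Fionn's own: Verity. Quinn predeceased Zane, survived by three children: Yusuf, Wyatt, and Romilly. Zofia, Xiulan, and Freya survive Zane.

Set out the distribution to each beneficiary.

Yara: $2,520,000; Zofia: $2,520,000; Xiulan: $2,520,000; Soraya: $630,000; Hanna: $630,000; Ingrid: $630,000; Verity: $630,000; Freya: $2,520,000; Yusuf: $840,000; Wyatt: $840,000; Romilly: $840,000

The spouse counts as an additional share at the children's level, so there are 6 primary shares of $2,520,000. Yara takes one such share ($2,520,000).
The children's combined portion ($12,600,000) is divided into 5 shares of $2,520,000: Zofia, Xiulan, and Freya each take $2,520,000; Bertrand's $2,520,000 share passes to Bertrand's issue; Quinn's $2,520,000 share passes to Quinn's issue.
Bertrand's share ($2,520,000) is divided into 4 shares of $630,000: Soraya, Hanna, and Ingrid each take $630,000; Fionn's $630,000 share passes to Fionn's issue.
Fionn's share ($630,000) passes entirely to Verity.
Quinn's share ($2,520,000) is divided into 3 shares of $840,000: Yusuf, Wyatt, and Romilly each take $840,000.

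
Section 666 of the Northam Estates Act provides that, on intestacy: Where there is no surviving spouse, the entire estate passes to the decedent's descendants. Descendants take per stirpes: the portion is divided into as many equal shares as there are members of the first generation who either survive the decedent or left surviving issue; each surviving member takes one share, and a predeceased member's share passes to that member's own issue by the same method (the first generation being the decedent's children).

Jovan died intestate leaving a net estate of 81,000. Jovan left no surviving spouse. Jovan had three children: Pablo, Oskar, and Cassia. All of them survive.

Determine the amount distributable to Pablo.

The entire 81,000 passes to the descendants.
That amount (81,000) is divided into 3 shares of 27,000: Pablo, Oskar, and Cassia each take 27,000.

Pablo receives 27,000.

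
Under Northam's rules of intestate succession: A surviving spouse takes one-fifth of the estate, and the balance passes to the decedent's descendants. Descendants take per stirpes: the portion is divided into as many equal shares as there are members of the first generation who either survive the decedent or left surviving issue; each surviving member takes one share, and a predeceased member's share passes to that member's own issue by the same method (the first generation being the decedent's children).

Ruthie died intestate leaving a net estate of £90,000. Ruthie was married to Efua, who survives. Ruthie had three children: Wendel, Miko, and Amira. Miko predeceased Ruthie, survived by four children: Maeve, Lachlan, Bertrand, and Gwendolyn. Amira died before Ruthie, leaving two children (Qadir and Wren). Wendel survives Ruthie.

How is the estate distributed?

Efua takes one-fifth of £90,000 = £18,000. The remaining £72,000 passes to the descendants.
The descendants' portion (£72,000) is divided into 3 shares of £24,000: Wendel takes £24,000; Miko's £24,000 share passes to Miko's issue; Amira's £24,000 share passes to Amira's issue.
Miko's share (£24,000) is divided into 4 shares of £6,000: Maeve, Lachlan, Bertrand, and Gwendolyn each take £6,000.
Amira's share (£24,000) is divided into 2 shares of £12,000: Qadir and Wren each take £12,000.

Efua: £18,000; Wendel: £24,000; Maeve: £6,000; Lachlan: £6,000; Bertrand: £6,000; Gwendolyn: £6,000; Qadir: £12,000; Wren: £12,000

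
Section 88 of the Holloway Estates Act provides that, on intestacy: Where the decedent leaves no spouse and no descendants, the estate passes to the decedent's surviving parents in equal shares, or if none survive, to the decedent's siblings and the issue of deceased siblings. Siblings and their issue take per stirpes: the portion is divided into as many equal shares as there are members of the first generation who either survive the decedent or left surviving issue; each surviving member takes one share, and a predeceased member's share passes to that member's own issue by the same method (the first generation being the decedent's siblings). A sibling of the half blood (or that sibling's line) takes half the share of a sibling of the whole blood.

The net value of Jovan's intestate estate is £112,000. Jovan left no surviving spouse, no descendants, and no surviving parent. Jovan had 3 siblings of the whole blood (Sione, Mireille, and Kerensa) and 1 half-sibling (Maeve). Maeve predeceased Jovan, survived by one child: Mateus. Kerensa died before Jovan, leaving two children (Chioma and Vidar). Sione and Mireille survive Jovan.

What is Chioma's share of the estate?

The entire £112,000 passes to the siblings and their issue.
Counting each half-blood sibling's line as half a unit, there are 7/2 units in £112,000, so one unit is £32,000. Whole-blood lines (Sione, Mireille, and Kerensa) take £32,000 each; half-blood lines (Maeve) take £16,000 each.
Maeve's share (£16,000) passes entirely to Mateus.
Kerensa's share (£32,000) is divided into 2 shares of £16,000: Chioma and Vidar each take £16,000.

Chioma receives £16,000.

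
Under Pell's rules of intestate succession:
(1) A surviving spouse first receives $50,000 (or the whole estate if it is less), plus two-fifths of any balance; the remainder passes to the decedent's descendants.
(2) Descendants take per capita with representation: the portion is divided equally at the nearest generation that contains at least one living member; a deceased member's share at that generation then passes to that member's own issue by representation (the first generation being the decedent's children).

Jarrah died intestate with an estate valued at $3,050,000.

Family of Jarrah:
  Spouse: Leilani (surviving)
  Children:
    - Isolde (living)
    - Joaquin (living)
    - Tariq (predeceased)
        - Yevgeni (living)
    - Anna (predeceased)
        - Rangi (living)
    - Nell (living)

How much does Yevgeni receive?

Leilani first takes $50,000, leaving a balance of $3,000,000. Leilani then takes two-fifths of the balance ($1,200,000), for a total of $1,250,000. The remaining $1,800,000 passes to the descendants.
The descendants' portion ($1,800,000) is divided into 5 shares of $360,000: Isolde, Joaquin, and Nell each take $360,000; Tariq's $360,000 share passes to Tariq's issue; Anna's $360,000 share passes to Anna's issue.
Tariq's share ($360,000) passes entirely to Yevgeni.
Anna's share ($360,000) passes entirely to Rangi.

Yevgeni receives $360,000.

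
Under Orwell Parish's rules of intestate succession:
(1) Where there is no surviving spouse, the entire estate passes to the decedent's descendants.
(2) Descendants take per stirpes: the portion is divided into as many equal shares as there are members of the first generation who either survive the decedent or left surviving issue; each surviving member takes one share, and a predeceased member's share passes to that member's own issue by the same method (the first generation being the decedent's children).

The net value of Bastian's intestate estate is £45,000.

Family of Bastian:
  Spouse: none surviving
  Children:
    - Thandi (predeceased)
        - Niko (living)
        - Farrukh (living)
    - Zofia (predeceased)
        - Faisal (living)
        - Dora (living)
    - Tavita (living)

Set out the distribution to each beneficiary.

Niko: £7,500; Farrukh: £7,500; Faisal: £7,500; Dora: £7,500; Tavita: £15,000

The entire £45,000 passes to the descendants.
That amount (£45,000) is divided into 3 shares of £15,000: Tavita takes £15,000; Thandi's £15,000 share passes to Thandi's issue; Zofia's £15,000 share passes to Zofia's issue.
Thandi's share (£15,000) is divided into 2 shares of £7,500: Niko and Farrukh each take £7,500.
Zofia's share (£15,000) is divided into 2 shares of £7,500: Faisal and Dora each take £7,500.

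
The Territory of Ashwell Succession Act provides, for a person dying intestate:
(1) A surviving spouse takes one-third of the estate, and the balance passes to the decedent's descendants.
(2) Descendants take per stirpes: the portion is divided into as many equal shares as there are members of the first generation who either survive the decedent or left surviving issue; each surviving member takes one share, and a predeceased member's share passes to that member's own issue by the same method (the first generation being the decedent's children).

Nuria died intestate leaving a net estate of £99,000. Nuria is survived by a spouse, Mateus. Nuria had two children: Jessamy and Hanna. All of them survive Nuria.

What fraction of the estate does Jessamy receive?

Mateus takes one-third of £99,000 = £33,000. The remaining £66,000 passes to the descendants.
The descendants' portion (£66,000) is divided into 2 shares of £33,000: Jessamy and Hanna each take £33,000.

Jessamy receives 1/3 of the estate.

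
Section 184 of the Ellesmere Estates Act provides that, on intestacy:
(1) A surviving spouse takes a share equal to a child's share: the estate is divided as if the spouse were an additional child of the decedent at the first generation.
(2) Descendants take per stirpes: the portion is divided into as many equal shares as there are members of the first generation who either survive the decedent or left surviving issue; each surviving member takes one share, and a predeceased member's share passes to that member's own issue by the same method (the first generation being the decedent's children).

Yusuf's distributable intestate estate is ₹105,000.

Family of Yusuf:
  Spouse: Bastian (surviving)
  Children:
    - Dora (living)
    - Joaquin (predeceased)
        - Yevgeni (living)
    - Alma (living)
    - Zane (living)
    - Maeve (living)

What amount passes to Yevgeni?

Yevgeni receives ₹17,500.

The spouse counts as an additional share at the children's level, so there are 6 primary shares of ₹17,500. Bastian takes one such share (₹17,500).
The children's combined portion (₹87,500) is divided into 5 shares of ₹17,500: Dora, Alma, Zane, and Maeve each take ₹17,500; Joaquin's ₹17,500 share passes to Joaquin's issue.
Joaquin's share (₹17,500) passes entirely to Yevgeni.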